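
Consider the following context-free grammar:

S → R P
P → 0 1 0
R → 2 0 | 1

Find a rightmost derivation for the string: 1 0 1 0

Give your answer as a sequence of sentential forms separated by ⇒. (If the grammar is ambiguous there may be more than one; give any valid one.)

S ⇒ R P ⇒ R 0 1 0 ⇒ 1 0 1 0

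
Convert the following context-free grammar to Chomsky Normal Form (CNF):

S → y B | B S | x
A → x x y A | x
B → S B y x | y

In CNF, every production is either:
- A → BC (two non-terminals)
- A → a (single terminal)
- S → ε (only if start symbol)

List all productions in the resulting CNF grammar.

TY → y; S → x; TX → x; A → x; B → y; S → TY B; S → B S; A → TX X0; X0 → TX X1; X1 → TY A; B → S X2; X2 → B X3; X3 → TY TX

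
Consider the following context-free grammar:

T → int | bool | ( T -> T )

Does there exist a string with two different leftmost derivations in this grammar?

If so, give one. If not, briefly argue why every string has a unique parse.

No - every string in the language has a unique leftmost derivation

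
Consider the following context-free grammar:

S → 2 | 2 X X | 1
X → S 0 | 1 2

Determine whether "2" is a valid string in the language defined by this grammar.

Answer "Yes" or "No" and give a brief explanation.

Yes - a valid derivation exists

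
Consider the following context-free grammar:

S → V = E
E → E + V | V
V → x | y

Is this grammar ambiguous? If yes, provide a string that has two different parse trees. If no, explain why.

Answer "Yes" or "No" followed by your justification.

No - the grammar is unambiguous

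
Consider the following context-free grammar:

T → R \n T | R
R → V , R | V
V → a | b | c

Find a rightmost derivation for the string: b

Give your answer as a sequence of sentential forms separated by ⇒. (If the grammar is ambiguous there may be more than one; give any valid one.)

T ⇒ R ⇒ V ⇒ b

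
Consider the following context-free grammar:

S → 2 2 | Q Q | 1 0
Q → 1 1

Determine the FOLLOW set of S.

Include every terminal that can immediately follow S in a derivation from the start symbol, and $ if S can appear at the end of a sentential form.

We compute FOLLOW(S) using the standard algorithm.
FOLLOW(S) starts with {$}.
FIRST(Q) = {1}
FIRST(S) = {1, 2}
FOLLOW(Q) = {$, 1}
FOLLOW(S) = {$}
Therefore, FOLLOW(S) = {$}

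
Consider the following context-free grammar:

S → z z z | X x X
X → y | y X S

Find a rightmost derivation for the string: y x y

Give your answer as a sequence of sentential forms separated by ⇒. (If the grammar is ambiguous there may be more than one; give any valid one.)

S ⇒ X x X ⇒ X x y ⇒ y x y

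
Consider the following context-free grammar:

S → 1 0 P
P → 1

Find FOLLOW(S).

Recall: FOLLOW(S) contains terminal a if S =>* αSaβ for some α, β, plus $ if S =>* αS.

We compute FOLLOW(S) using the standard algorithm.
FOLLOW(S) starts with {$}.
FIRST(P) = {1}
FIRST(S) = {1}
FOLLOW(P) = {$}
FOLLOW(S) = {$}
Therefore, FOLLOW(S) = {$}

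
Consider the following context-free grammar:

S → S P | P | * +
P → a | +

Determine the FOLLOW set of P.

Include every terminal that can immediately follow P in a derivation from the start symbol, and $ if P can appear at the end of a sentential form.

We compute FOLLOW(P) using the standard algorithm.
FOLLOW(S) starts with {$}.
FIRST(P) = {+, a}
FIRST(S) = {*, +, a}
FOLLOW(P) = {$, +, a}
FOLLOW(S) = {$, +, a}
Therefore, FOLLOW(P) = {$, +, a}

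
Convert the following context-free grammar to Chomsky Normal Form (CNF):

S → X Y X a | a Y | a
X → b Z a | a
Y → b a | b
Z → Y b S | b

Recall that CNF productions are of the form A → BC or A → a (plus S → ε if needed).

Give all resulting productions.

TA → a; S → a; TB → b; X → a; Y → b; Z → b; S → X X0; X0 → Y X1; X1 → X TA; S → TA Y; X → TB X2; X2 → Z TA; Y → TB TA; Z → Y X3; X3 → TB S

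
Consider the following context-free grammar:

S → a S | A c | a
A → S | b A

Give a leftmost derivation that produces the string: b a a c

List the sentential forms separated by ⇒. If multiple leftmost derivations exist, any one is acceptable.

S ⇒ A c ⇒ b A c ⇒ b S c ⇒ b a S c ⇒ b a a c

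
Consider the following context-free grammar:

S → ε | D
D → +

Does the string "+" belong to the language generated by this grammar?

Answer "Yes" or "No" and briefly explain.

Yes - a valid derivation exists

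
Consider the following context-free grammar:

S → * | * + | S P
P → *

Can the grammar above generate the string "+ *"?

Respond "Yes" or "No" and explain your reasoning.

No - no valid derivation exists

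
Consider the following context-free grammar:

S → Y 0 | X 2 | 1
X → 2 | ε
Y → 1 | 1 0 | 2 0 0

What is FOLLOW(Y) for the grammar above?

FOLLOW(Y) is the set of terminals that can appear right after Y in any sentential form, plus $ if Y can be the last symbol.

We compute FOLLOW(Y) using the standard algorithm.
FOLLOW(S) starts with {$}.
FIRST(S) = {1, 2}
FIRST(X) = {2, ε}
FIRST(Y) = {1, 2}
FOLLOW(S) = {$}
FOLLOW(X) = {2}
FOLLOW(Y) = {0}
Therefore, FOLLOW(Y) = {0}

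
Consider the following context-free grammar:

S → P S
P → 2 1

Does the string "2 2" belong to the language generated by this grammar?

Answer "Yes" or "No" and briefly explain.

No - no valid derivation exists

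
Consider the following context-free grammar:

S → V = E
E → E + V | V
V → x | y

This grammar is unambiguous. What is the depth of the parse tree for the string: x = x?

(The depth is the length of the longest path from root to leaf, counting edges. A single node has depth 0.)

3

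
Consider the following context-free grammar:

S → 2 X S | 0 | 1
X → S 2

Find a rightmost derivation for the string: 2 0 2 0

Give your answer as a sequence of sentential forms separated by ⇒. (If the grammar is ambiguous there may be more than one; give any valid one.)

S ⇒ 2 X S ⇒ 2 X 0 ⇒ 2 S 2 0 ⇒ 2 0 2 0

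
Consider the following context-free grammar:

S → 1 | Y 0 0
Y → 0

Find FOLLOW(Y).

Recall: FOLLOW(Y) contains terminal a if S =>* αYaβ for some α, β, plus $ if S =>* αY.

We compute FOLLOW(Y) using the standard algorithm.
FOLLOW(S) starts with {$}.
FIRST(S) = {0, 1}
FIRST(Y) = {0}
FOLLOW(S) = {$}
FOLLOW(Y) = {0}
Therefore, FOLLOW(Y) = {0}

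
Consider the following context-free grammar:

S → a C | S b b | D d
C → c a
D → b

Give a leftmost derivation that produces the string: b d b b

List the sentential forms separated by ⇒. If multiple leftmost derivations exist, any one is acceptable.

S ⇒ S b b ⇒ D d b b ⇒ b d b b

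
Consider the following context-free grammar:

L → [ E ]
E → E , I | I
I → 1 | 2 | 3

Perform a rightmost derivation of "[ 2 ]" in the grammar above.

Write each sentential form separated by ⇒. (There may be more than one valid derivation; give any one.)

L ⇒ [ E ] ⇒ [ I ] ⇒ [ 2 ]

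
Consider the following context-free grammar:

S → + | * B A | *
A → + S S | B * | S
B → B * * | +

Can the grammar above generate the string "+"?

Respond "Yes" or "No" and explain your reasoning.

Yes - a valid derivation exists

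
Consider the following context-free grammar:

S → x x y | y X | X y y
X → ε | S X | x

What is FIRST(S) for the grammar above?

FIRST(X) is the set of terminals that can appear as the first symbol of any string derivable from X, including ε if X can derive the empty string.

We compute FIRST(S) using the standard algorithm.
FIRST(S) = {x, y}
FIRST(X) = {x, y, ε}
Therefore, FIRST(S) = {x, y}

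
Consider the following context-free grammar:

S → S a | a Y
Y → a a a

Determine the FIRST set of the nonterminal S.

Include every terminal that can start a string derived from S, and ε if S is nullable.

We compute FIRST(S) using the standard algorithm.
FIRST(S) = {a}
FIRST(Y) = {a}
Therefore, FIRST(S) = {a}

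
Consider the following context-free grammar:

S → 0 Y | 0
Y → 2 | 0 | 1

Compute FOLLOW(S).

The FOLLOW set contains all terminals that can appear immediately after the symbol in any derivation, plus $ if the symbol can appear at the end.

We compute FOLLOW(S) using the standard algorithm.
FOLLOW(S) starts with {$}.
FIRST(S) = {0}
FIRST(Y) = {0, 1, 2}
FOLLOW(S) = {$}
FOLLOW(Y) = {$}
Therefore, FOLLOW(S) = {$}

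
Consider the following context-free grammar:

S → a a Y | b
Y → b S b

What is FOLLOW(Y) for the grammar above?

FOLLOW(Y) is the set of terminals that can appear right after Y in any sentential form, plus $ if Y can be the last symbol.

We compute FOLLOW(Y) using the standard algorithm.
FOLLOW(S) starts with {$}.
FIRST(S) = {a, b}
FIRST(Y) = {b}
FOLLOW(S) = {$, b}
FOLLOW(Y) = {$, b}
Therefore, FOLLOW(Y) = {$, b}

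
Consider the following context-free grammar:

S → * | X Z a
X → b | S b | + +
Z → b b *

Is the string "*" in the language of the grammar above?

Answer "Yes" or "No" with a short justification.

Yes - a valid derivation exists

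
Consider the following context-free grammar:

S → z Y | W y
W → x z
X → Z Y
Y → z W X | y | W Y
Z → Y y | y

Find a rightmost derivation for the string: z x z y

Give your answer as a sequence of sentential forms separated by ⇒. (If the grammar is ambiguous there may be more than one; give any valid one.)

S ⇒ z Y ⇒ z W Y ⇒ z W y ⇒ z x z y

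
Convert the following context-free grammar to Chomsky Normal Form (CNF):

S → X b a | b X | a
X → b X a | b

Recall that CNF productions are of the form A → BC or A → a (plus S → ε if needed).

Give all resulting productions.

TB → b; TA → a; S → a; X → b; S → X X0; X0 → TB TA; S → TB X; X → TB X1; X1 → X TA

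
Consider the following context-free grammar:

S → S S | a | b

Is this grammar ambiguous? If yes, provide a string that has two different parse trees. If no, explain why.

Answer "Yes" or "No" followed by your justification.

Yes - the string 'b a b a' has two distinct leftmost derivations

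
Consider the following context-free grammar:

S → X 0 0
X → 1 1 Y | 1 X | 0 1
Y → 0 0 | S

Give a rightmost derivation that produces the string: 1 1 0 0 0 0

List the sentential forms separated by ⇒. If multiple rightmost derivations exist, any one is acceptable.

S ⇒ X 0 0 ⇒ 1 1 Y 0 0 ⇒ 1 1 0 0 0 0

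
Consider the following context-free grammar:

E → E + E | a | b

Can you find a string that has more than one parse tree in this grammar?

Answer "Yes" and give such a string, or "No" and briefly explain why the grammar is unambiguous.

Yes - the string 'b + a + b + b + b' has two distinct parse trees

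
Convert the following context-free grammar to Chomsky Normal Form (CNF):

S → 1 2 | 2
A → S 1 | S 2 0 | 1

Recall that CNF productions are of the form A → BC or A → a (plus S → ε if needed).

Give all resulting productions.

T1 → 1; T2 → 2; S → 2; T0 → 0; A → 1; S → T1 T2; A → S T1; A → S X0; X0 → T2 T0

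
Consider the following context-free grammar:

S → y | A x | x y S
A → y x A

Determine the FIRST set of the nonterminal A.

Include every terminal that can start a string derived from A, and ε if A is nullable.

We compute FIRST(A) using the standard algorithm.
FIRST(A) = {y}
FIRST(S) = {x, y}
Therefore, FIRST(A) = {y}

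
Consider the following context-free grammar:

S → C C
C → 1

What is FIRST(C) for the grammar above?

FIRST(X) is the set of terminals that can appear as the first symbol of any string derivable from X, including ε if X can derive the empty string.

We compute FIRST(C) using the standard algorithm.
FIRST(C) = {1}
FIRST(S) = {1}
Therefore, FIRST(C) = {1}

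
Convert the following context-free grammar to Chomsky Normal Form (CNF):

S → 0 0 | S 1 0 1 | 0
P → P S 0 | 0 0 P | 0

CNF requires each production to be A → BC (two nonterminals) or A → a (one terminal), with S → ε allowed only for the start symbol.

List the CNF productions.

T0 → 0; T1 → 1; S → 0; P → 0; S → T0 T0; S → S X0; X0 → T1 X1; X1 → T0 T1; P → P X2; X2 → S T0; P → T0 X3; X3 → T0 P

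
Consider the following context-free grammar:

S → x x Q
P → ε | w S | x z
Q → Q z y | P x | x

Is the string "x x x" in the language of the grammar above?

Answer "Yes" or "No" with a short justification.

Yes - a valid derivation exists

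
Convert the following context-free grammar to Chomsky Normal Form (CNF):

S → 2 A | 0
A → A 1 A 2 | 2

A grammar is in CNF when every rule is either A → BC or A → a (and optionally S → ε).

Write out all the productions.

T2 → 2; S → 0; T1 → 1; A → 2; S → T2 A; A → A X0; X0 → T1 X1; X1 → A T2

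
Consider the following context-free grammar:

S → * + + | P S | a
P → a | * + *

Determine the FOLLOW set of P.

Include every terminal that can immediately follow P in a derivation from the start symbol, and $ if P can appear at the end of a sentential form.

We compute FOLLOW(P) using the standard algorithm.
FOLLOW(S) starts with {$}.
FIRST(P) = {*, a}
FIRST(S) = {*, a}
FOLLOW(P) = {*, a}
FOLLOW(S) = {$}
Therefore, FOLLOW(P) = {*, a}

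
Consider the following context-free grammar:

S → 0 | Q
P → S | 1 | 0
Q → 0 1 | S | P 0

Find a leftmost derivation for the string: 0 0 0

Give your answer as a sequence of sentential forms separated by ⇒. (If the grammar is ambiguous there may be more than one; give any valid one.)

S ⇒ Q ⇒ P 0 ⇒ S 0 ⇒ Q 0 ⇒ P 0 0 ⇒ S 0 0 ⇒ 0 0 0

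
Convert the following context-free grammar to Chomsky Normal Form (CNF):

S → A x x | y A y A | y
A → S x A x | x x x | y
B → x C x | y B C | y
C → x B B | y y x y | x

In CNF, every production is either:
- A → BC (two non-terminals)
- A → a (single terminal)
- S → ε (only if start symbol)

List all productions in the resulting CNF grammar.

TX → x; TY → y; S → y; A → y; B → y; C → x; S → A X0; X0 → TX TX; S → TY X1; X1 → A X2; X2 → TY A; A → S X3; X3 → TX X4; X4 → A TX; A → TX X5; X5 → TX TX; B → TX X6; X6 → C TX; B → TY X7; X7 → B C; C → TX X8; X8 → B B; C → TY X9; X9 → TY X10; X10 → TX TY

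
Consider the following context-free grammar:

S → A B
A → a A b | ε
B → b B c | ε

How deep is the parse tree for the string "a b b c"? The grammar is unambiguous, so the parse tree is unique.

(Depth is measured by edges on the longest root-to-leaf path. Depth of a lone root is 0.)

3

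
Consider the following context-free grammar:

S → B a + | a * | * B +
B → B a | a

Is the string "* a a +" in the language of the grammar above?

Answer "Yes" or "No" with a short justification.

Yes - a valid derivation exists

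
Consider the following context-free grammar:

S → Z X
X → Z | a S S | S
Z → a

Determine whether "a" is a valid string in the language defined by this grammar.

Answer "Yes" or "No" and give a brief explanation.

No - no valid derivation exists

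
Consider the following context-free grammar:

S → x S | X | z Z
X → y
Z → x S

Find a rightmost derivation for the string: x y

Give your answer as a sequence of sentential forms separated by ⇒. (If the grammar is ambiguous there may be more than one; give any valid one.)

S ⇒ x S ⇒ x X ⇒ x y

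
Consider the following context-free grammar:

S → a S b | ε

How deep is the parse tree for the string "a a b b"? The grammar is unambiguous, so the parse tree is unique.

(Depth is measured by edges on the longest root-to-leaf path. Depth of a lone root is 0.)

3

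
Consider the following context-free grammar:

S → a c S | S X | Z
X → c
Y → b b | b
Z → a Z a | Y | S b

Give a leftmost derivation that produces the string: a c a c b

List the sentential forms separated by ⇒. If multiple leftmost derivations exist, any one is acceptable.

S ⇒ a c S ⇒ a c a c S ⇒ a c a c Z ⇒ a c a c Y ⇒ a c a c b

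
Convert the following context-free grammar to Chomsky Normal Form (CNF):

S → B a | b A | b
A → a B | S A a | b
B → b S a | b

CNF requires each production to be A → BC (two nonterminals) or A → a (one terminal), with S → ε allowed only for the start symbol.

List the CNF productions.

TA → a; TB → b; S → b; A → b; B → b; S → B TA; S → TB A; A → TA B; A → S X0; X0 → A TA; B → TB X1; X1 → S TA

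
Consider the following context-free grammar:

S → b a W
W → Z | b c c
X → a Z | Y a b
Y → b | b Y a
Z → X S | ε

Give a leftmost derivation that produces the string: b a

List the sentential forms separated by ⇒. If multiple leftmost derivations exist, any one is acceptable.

S ⇒ b a W ⇒ b a Z ⇒ b a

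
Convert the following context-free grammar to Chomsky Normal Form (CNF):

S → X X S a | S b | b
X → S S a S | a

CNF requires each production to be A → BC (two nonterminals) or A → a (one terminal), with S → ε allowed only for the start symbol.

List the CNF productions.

TA → a; TB → b; S → b; X → a; S → X X0; X0 → X X1; X1 → S TA; S → S TB; X → S X2; X2 → S X3; X3 → TA S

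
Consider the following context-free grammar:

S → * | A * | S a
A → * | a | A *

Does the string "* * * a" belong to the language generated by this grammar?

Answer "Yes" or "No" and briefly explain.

Yes - a valid derivation exists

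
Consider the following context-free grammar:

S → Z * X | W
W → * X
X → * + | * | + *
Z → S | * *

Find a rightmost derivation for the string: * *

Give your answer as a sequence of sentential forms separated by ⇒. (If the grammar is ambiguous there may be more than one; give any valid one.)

S ⇒ W ⇒ * X ⇒ * *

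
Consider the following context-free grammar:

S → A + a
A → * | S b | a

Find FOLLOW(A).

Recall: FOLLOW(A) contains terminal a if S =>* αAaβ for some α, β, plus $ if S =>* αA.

We compute FOLLOW(A) using the standard algorithm.
FOLLOW(S) starts with {$}.
FIRST(A) = {*, a}
FIRST(S) = {*, a}
FOLLOW(A) = {+}
FOLLOW(S) = {$, b}
Therefore, FOLLOW(A) = {+}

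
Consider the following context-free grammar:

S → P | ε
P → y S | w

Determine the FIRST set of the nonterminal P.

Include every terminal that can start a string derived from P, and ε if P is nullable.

We compute FIRST(P) using the standard algorithm.
FIRST(P) = {w, y}
FIRST(S) = {w, y, ε}
Therefore, FIRST(P) = {w, y}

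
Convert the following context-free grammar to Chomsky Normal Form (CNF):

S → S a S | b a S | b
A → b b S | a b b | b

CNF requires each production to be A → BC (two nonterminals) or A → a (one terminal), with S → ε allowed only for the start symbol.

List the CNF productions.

TA → a; TB → b; S → b; A → b; S → S X0; X0 → TA S; S → TB X1; X1 → TA S; A → TB X2; X2 → TB S; A → TA X3; X3 → TB TB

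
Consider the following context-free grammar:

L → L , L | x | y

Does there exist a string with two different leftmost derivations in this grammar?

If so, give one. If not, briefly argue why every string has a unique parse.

Yes - the string 'x , y , y , y , x' has two distinct leftmost derivations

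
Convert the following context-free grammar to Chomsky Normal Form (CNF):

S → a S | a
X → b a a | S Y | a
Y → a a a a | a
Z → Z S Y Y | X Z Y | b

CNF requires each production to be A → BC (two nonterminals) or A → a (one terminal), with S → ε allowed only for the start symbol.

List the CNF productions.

TA → a; S → a; TB → b; X → a; Y → a; Z → b; S → TA S; X → TB X0; X0 → TA TA; X → S Y; Y → TA X1; X1 → TA X2; X2 → TA TA; Z → Z X3; X3 → S X4; X4 → Y Y; Z → X X5; X5 → Z Y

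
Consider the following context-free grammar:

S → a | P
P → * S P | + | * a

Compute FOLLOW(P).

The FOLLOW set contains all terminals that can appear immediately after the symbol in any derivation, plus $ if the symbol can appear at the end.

We compute FOLLOW(P) using the standard algorithm.
FOLLOW(S) starts with {$}.
FIRST(P) = {*, +}
FIRST(S) = {*, +, a}
FOLLOW(P) = {$, *, +}
FOLLOW(S) = {$, *, +}
Therefore, FOLLOW(P) = {$, *, +}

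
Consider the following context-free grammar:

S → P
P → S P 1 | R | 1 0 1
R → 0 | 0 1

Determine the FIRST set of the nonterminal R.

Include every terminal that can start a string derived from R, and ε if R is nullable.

We compute FIRST(R) using the standard algorithm.
FIRST(P) = {0, 1}
FIRST(R) = {0}
FIRST(S) = {0, 1}
Therefore, FIRST(R) = {0}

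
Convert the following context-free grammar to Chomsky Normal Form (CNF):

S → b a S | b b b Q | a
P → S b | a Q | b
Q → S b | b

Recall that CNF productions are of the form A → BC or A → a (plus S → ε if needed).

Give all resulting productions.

TB → b; TA → a; S → a; P → b; Q → b; S → TB X0; X0 → TA S; S → TB X1; X1 → TB X2; X2 → TB Q; P → S TB; P → TA Q; Q → S TB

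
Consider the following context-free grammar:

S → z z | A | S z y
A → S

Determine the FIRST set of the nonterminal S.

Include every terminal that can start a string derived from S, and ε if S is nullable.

We compute FIRST(S) using the standard algorithm.
FIRST(A) = {z}
FIRST(S) = {z}
Therefore, FIRST(S) = {z}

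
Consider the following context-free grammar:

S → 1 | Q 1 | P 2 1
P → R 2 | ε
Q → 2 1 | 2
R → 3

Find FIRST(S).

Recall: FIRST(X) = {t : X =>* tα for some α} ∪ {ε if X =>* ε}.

We compute FIRST(S) using the standard algorithm.
FIRST(P) = {3, ε}
FIRST(Q) = {2}
FIRST(R) = {3}
FIRST(S) = {1, 2, 3}
Therefore, FIRST(S) = {1, 2, 3}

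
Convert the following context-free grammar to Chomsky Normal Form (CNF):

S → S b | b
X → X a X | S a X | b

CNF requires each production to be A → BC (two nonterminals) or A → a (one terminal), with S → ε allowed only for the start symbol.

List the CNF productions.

TB → b; S → b; TA → a; X → b; S → S TB; X → X X0; X0 → TA X; X → S X1; X1 → TA X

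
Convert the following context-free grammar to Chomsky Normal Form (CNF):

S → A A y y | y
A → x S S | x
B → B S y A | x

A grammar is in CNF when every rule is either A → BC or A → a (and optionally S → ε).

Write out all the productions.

TY → y; S → y; TX → x; A → x; B → x; S → A X0; X0 → A X1; X1 → TY TY; A → TX X2; X2 → S S; B → B X3; X3 → S X4; X4 → TY A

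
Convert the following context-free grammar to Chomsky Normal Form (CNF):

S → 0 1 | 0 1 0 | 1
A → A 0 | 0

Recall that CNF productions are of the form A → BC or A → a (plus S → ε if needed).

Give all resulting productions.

T0 → 0; T1 → 1; S → 1; A → 0; S → T0 T1; S → T0 X0; X0 → T1 T0; A → A T0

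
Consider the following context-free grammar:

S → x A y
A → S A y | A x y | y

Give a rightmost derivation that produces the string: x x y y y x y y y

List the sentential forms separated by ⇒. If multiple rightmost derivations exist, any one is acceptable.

S ⇒ x A y ⇒ x S A y y ⇒ x S A x y y y ⇒ x S y x y y y ⇒ x x A y y x y y y ⇒ x x y y y x y y y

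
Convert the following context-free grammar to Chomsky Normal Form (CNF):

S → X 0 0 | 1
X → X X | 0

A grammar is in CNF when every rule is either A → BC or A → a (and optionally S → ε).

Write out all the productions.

T0 → 0; S → 1; X → 0; S → X X0; X0 → T0 T0; X → X X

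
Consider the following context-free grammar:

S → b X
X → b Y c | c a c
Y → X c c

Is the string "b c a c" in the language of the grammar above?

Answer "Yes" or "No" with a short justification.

Yes - a valid derivation exists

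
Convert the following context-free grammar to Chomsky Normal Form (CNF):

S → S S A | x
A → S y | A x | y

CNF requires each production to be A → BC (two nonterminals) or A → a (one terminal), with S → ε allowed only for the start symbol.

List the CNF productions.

S → x; TY → y; TX → x; A → y; S → S X0; X0 → S A; A → S TY; A → A TX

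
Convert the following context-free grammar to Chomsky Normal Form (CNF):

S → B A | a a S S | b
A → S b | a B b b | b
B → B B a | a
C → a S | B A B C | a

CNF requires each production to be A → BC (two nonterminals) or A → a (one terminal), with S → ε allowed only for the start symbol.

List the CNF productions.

TA → a; S → b; TB → b; A → b; B → a; C → a; S → B A; S → TA X0; X0 → TA X1; X1 → S S; A → S TB; A → TA X2; X2 → B X3; X3 → TB TB; B → B X4; X4 → B TA; C → TA S; C → B X5; X5 → A X6; X6 → B C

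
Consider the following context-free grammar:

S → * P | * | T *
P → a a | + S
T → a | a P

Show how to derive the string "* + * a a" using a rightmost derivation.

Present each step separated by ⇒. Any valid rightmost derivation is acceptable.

S ⇒ * P ⇒ * + S ⇒ * + * P ⇒ * + * a a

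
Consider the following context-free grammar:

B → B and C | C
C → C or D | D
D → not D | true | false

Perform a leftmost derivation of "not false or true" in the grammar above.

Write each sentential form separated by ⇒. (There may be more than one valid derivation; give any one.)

B ⇒ C ⇒ C or D ⇒ D or D ⇒ not D or D ⇒ not false or D ⇒ not false or true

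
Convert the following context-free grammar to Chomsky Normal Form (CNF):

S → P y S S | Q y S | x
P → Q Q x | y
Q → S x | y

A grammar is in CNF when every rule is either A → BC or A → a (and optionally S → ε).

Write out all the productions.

TY → y; S → x; TX → x; P → y; Q → y; S → P X0; X0 → TY X1; X1 → S S; S → Q X2; X2 → TY S; P → Q X3; X3 → Q TX; Q → S TX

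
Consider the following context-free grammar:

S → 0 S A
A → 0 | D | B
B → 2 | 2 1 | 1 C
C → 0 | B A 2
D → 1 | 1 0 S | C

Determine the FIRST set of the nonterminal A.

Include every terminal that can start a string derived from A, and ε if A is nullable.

We compute FIRST(A) using the standard algorithm.
FIRST(A) = {0, 1, 2}
FIRST(B) = {1, 2}
FIRST(C) = {0, 1, 2}
FIRST(D) = {0, 1, 2}
FIRST(S) = {0}
Therefore, FIRST(A) = {0, 1, 2}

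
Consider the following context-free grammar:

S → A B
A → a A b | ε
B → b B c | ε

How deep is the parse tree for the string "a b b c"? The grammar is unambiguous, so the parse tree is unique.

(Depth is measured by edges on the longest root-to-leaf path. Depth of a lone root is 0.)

3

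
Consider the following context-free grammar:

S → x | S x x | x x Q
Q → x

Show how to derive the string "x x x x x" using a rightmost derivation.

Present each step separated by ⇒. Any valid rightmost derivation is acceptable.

S ⇒ S x x ⇒ S x x x x ⇒ x x x x x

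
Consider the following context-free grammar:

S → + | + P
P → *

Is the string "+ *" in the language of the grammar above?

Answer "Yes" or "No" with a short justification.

Yes - a valid derivation exists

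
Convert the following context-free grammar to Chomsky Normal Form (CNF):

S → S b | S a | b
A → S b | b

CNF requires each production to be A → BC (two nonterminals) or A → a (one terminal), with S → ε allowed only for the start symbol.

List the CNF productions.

TB → b; TA → a; S → b; A → b; S → S TB; S → S TA; A → S TB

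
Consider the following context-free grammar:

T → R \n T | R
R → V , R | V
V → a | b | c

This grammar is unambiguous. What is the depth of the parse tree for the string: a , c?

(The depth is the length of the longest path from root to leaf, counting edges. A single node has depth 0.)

4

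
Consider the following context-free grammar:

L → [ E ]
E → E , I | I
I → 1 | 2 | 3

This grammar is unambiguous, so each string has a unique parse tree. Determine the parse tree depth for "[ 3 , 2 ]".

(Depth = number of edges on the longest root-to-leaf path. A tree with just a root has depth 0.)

4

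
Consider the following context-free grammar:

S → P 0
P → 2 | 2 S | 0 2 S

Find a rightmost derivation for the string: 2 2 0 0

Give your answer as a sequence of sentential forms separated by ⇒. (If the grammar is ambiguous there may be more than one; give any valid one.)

S ⇒ P 0 ⇒ 2 S 0 ⇒ 2 P 0 0 ⇒ 2 2 0 0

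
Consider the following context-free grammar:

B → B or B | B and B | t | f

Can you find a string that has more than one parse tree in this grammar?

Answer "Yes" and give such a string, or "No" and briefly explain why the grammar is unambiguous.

Yes - the string 'f or t or f and t or t' has two distinct parse trees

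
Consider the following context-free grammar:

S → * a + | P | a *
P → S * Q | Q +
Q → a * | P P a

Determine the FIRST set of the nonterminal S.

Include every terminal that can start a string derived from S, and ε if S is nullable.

We compute FIRST(S) using the standard algorithm.
FIRST(P) = {*, a}
FIRST(Q) = {*, a}
FIRST(S) = {*, a}
Therefore, FIRST(S) = {*, a}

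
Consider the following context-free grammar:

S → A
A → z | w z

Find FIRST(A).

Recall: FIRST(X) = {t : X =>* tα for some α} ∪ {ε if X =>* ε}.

We compute FIRST(A) using the standard algorithm.
FIRST(A) = {w, z}
FIRST(S) = {w, z}
Therefore, FIRST(A) = {w, z}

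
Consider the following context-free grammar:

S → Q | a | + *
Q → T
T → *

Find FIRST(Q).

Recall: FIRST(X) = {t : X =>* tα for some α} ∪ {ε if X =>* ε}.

We compute FIRST(Q) using the standard algorithm.
FIRST(Q) = {*}
FIRST(S) = {*, +, a}
FIRST(T) = {*}
Therefore, FIRST(Q) = {*}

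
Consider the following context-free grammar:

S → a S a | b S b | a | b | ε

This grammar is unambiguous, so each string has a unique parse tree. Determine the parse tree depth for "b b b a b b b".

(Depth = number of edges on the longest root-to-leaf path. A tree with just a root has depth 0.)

4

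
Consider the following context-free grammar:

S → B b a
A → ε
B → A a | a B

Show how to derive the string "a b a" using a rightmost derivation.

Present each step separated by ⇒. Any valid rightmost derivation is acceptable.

S ⇒ B b a ⇒ A a b a ⇒ a b a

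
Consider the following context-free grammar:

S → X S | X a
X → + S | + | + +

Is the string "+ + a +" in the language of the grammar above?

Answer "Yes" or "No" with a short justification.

No - no valid derivation exists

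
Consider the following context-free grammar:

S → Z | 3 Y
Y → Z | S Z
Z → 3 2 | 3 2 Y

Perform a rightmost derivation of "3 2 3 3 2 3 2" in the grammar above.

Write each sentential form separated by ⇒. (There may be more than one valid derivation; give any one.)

S ⇒ Z ⇒ 3 2 Y ⇒ 3 2 S Z ⇒ 3 2 S 3 2 ⇒ 3 2 3 Y 3 2 ⇒ 3 2 3 Z 3 2 ⇒ 3 2 3 3 2 3 2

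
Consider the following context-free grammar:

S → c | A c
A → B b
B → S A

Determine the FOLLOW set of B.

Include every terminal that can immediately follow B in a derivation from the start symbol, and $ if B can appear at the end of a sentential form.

We compute FOLLOW(B) using the standard algorithm.
FOLLOW(S) starts with {$}.
FIRST(A) = {c}
FIRST(B) = {c}
FIRST(S) = {c}
FOLLOW(A) = {b, c}
FOLLOW(B) = {b}
FOLLOW(S) = {$, c}
Therefore, FOLLOW(B) = {b}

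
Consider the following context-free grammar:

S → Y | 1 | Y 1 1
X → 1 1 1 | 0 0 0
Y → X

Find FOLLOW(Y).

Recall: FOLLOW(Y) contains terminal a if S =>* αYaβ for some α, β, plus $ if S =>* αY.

We compute FOLLOW(Y) using the standard algorithm.
FOLLOW(S) starts with {$}.
FIRST(S) = {0, 1}
FIRST(X) = {0, 1}
FIRST(Y) = {0, 1}
FOLLOW(S) = {$}
FOLLOW(X) = {$, 1}
FOLLOW(Y) = {$, 1}
Therefore, FOLLOW(Y) = {$, 1}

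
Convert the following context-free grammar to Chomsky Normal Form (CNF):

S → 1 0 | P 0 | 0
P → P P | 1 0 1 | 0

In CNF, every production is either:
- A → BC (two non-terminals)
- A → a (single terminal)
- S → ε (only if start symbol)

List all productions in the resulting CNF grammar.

T1 → 1; T0 → 0; S → 0; P → 0; S → T1 T0; S → P T0; P → P P; P → T1 X0; X0 → T0 T1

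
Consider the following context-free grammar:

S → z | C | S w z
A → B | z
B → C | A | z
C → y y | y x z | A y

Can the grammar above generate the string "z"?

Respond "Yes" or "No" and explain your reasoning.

Yes - a valid derivation exists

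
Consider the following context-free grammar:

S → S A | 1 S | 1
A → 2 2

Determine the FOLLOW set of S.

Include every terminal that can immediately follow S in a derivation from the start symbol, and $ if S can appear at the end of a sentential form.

We compute FOLLOW(S) using the standard algorithm.
FOLLOW(S) starts with {$}.
FIRST(A) = {2}
FIRST(S) = {1}
FOLLOW(A) = {$, 2}
FOLLOW(S) = {$, 2}
Therefore, FOLLOW(S) = {$, 2}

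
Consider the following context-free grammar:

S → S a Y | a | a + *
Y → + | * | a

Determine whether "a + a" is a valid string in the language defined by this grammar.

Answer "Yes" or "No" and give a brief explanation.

No - no valid derivation exists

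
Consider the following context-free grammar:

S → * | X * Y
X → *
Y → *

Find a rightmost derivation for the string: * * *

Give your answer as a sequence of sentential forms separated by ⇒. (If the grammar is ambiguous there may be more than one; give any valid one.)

S ⇒ X * Y ⇒ X * * ⇒ * * *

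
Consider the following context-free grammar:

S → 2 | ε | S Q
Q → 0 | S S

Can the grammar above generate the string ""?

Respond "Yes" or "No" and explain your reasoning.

Yes - a valid derivation exists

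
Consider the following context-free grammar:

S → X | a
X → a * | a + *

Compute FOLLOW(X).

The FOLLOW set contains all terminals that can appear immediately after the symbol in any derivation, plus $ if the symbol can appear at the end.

We compute FOLLOW(X) using the standard algorithm.
FOLLOW(S) starts with {$}.
FIRST(S) = {a}
FIRST(X) = {a}
FOLLOW(S) = {$}
FOLLOW(X) = {$}
Therefore, FOLLOW(X) = {$}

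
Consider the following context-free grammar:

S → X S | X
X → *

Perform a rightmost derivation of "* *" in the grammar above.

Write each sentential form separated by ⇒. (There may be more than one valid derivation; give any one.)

S ⇒ X S ⇒ X X ⇒ X * ⇒ * *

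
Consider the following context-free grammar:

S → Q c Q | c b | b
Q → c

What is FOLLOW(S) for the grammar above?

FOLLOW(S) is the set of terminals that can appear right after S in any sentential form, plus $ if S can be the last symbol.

We compute FOLLOW(S) using the standard algorithm.
FOLLOW(S) starts with {$}.
FIRST(Q) = {c}
FIRST(S) = {b, c}
FOLLOW(Q) = {$, c}
FOLLOW(S) = {$}
Therefore, FOLLOW(S) = {$}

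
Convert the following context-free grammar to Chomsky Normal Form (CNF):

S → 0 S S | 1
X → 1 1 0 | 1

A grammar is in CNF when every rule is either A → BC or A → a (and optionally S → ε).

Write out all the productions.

T0 → 0; S → 1; T1 → 1; X → 1; S → T0 X0; X0 → S S; X → T1 X1; X1 → T1 T0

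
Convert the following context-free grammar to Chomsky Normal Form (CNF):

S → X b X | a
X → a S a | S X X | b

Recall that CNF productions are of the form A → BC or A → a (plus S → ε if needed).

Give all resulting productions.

TB → b; S → a; TA → a; X → b; S → X X0; X0 → TB X; X → TA X1; X1 → S TA; X → S X2; X2 → X X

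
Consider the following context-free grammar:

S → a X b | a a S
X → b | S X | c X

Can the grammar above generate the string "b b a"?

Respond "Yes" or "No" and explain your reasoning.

No - no valid derivation exists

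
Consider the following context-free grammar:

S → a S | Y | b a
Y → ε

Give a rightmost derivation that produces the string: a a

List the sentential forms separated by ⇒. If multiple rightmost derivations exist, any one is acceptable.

S ⇒ a S ⇒ a a S ⇒ a a Y ⇒ a a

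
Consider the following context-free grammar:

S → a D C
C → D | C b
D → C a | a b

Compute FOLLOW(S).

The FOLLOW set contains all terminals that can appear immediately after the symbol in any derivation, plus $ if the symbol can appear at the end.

We compute FOLLOW(S) using the standard algorithm.
FOLLOW(S) starts with {$}.
FIRST(C) = {a}
FIRST(D) = {a}
FIRST(S) = {a}
FOLLOW(C) = {$, a, b}
FOLLOW(D) = {$, a, b}
FOLLOW(S) = {$}
Therefore, FOLLOW(S) = {$}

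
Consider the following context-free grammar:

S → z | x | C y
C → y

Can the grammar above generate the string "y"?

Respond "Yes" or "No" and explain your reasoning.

No - no valid derivation exists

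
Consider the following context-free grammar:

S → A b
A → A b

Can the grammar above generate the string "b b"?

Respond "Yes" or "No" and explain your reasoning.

No - no valid derivation exists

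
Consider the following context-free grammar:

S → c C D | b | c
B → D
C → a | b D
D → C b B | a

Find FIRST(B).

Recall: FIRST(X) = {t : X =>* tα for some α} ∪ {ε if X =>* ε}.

We compute FIRST(B) using the standard algorithm.
FIRST(B) = {a, b}
FIRST(C) = {a, b}
FIRST(D) = {a, b}
FIRST(S) = {b, c}
Therefore, FIRST(B) = {a, b}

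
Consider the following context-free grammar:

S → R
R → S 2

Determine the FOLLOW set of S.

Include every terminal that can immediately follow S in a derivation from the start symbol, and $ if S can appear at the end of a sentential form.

We compute FOLLOW(S) using the standard algorithm.
FOLLOW(S) starts with {$}.
FIRST(R) = {}
FIRST(S) = {}
FOLLOW(R) = {$, 2}
FOLLOW(S) = {$, 2}
Therefore, FOLLOW(S) = {$, 2}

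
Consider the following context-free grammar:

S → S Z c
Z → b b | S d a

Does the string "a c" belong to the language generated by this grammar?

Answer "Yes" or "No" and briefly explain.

No - no valid derivation exists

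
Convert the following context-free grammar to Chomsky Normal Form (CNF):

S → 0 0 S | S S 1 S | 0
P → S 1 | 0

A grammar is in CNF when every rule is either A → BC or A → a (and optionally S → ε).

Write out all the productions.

T0 → 0; T1 → 1; S → 0; P → 0; S → T0 X0; X0 → T0 S; S → S X1; X1 → S X2; X2 → T1 S; P → S T1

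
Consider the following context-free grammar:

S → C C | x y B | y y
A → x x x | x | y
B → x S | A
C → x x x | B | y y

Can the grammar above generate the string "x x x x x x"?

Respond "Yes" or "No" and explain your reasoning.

Yes - a valid derivation exists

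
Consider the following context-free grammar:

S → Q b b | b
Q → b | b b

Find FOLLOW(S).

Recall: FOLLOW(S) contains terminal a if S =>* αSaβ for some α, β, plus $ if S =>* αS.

We compute FOLLOW(S) using the standard algorithm.
FOLLOW(S) starts with {$}.
FIRST(Q) = {b}
FIRST(S) = {b}
FOLLOW(Q) = {b}
FOLLOW(S) = {$}
Therefore, FOLLOW(S) = {$}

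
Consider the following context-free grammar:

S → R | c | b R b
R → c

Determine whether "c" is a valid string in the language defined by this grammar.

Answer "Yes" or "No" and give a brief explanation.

Yes - a valid derivation exists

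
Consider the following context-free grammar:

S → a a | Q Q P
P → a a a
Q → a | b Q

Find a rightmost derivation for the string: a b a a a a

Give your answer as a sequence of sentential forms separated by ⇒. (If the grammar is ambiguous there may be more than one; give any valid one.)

S ⇒ Q Q P ⇒ Q Q a a a ⇒ Q b Q a a a ⇒ Q b a a a a ⇒ a b a a a a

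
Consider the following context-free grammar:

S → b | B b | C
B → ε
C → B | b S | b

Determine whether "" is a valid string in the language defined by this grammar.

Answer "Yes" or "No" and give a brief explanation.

Yes - a valid derivation exists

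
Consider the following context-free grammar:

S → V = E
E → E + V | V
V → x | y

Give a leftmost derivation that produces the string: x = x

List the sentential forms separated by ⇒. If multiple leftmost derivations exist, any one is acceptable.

S ⇒ V = E ⇒ x = E ⇒ x = V ⇒ x = x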